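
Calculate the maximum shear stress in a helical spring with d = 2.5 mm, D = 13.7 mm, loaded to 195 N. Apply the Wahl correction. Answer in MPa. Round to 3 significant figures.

Spring index C = D/d = 13.7/2.5 = 5.4800
K_W = (4C−1)/(4C−4) + 0.615/C = 20.920/17.920 + 0.1122 = 1.2796
τ₀ = 8FD/(πd³) = 8·195·13.7/(π·2.5³) = 21372/49.087 = 435.39 MPa
τ_max = K·τ₀ = 1.2796 × 435.39 = 557.14 MPa

557 MPa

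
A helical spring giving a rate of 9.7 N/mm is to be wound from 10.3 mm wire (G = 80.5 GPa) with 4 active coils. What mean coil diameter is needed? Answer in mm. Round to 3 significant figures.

D = (Gd⁴/(8N_a·k))^(1/3) = (80.5×10³·10.3⁴/(8·4·9.7))^(1/3)
  = (2.91893e+06)^(1/3) = 142.9139 mm

143 mm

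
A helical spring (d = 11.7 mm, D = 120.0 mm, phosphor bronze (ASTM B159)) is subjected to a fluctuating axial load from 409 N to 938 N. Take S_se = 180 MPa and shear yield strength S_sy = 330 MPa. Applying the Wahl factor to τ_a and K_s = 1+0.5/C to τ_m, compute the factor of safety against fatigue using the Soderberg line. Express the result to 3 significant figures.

C = D/d = 120.0/11.7 = 10.2564; K_W = (4C−1)/(4C−4)+0.615/C = 1.1410; K_s = 1+0.5/C = 1.0488
F_a = (F_max−F_min)/2 = 264.5 N; F_m = (F_max+F_min)/2 = 673.5 N
τ_a = K_W·8F_aD/(πd³) = 1.1410 × 50.465 = 57.58 MPa
τ_m = K_s·8F_mD/(πd³) = 1.0488 × 128.5 = 134.76 MPa
Soderberg: 1/n_f = τ_a/S_se + τ_m/S_sy = 57.58/180 + 134.76/330 = 0.31989 + 0.40838 = 0.72826
n_f = 1/0.72826 = 1.373

1.37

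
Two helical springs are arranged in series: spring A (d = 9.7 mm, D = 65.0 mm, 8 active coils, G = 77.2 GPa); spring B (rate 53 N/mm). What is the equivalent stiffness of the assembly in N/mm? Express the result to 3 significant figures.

k_A = Gd⁴/(8D³N_a) = (77.2×10³)(9.7⁴)/(8·65.0³·8) = 38.885 N/mm
Series: 1/k_eq = 1/38.885 + 1/53 = 0.044585; k_eq = 22.429 N/mm

22.4 N/mm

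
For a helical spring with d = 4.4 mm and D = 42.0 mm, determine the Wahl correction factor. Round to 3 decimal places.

1.152

C = D/d = 42.0/4.4 = 9.5455
K_W = (4C−1)/(4C−4) + 0.615/C = 37.182/34.182 + 0.0644 = 1.1522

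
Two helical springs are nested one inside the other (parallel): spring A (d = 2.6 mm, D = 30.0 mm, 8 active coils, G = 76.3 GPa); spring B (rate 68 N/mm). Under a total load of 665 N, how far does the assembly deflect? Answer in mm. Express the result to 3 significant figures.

k_A = Gd⁴/(8D³N_a) = (76.3×10³)(2.6⁴)/(8·30.0³·8) = 2.0178 N/mm
Parallel: k_eq = 2.0178 + 68 = 70.018 N/mm
δ = F/k_eq = 665/70.018 = 9.4976 mm

9.50 mm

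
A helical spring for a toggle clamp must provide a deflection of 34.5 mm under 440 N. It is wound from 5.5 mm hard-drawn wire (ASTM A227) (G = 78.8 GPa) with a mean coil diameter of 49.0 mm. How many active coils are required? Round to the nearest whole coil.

6

Required rate k = F/δ = 440/34.5 = 12.754 N/mm
N_a = Gd⁴/(8D³k) = (78.8×10³ × 5.5⁴)/(8 × 49.0³ × 12.754)
    = 7.21069e+07 / 1.20036e+07 = 6.007 → 6 coils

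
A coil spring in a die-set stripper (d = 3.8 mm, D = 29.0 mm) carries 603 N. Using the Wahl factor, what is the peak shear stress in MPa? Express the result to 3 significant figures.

Spring index C = D/d = 29.0/3.8 = 7.6316
K_W = (4C−1)/(4C−4) + 0.615/C = 29.526/26.526 + 0.0806 = 1.1937
τ₀ = 8FD/(πd³) = 8·603·29.0/(π·3.8³) = 139896/172.39 = 811.53 MPa
τ_max = K·τ₀ = 1.1937 × 811.53 = 968.71 MPa

969 MPa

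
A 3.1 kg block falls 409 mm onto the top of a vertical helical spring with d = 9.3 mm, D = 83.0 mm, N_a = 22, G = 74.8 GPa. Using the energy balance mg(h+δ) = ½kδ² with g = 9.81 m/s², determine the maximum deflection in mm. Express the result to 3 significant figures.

k = Gd⁴/(8D³N_a) = (74.8×10³)(9.3⁴)/(8·83.0³·22) = 5.5601 N/mm
W = mg = 3.1 × 9.81 = 30.411 N
½kδ² − Wδ − Wh = 0 → δ = (W + √(W² + 2kWh))/k
δ = (30.411 + √(924.83 + 138315))/5.5601 = (30.411 + 373.15)/5.5601 = 72.581 mm

72.6 mm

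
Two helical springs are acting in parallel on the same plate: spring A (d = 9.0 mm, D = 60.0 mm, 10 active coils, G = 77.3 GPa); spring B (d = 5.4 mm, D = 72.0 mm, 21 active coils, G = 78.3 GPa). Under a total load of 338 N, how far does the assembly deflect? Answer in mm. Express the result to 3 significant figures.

k_A = Gd⁴/(8D³N_a) = (77.3×10³)(9.0⁴)/(8·60.0³·10) = 29.35 N/mm
k_B = Gd⁴/(8D³N_a) = (78.3×10³)(5.4⁴)/(8·72.0³·21) = 1.0618 N/mm
Parallel: k_eq = 29.35 + 1.0618 = 30.412 N/mm
δ = F/k_eq = 338/30.412 = 11.114 mm

11.1 mm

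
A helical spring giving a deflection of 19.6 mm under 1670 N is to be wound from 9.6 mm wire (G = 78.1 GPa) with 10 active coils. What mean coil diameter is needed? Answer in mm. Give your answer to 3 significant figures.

46.0 mm

Required rate k = F/δ = 1670/19.6 = 85.204 N/mm
D = (Gd⁴/(8N_a·k))^(1/3) = (78.1×10³·9.6⁴/(8·10·85.204))^(1/3)
  = (97316.3)^(1/3) = 45.9969 mm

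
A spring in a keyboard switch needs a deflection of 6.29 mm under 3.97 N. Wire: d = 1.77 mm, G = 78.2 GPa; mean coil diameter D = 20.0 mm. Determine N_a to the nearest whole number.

19

Required rate k = F/δ = 3.97/6.29 = 0.63116 N/mm
N_a = Gd⁴/(8D³k) = (78.2×10³ × 1.77⁴)/(8 × 20.0³ × 0.63116)
    = 767538 / 40394.3 = 19 → 19 coils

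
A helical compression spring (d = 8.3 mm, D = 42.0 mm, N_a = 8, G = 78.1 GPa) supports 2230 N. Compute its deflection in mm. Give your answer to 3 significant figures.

28.5 mm

k = Gd⁴/(8D³N_a) = (78.1×10³)(8.3⁴)/(8·42.0³·8) = 78.169 N/mm
δ = F/k = 2230 / 78.169 = 28.528 mm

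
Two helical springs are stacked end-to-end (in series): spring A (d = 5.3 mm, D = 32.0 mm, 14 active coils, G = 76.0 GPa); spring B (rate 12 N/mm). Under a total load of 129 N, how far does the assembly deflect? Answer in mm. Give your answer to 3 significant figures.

18.6 mm

k_A = Gd⁴/(8D³N_a) = (76.0×10³)(5.3⁴)/(8·32.0³·14) = 16.34 N/mm
Series: 1/k_eq = 1/16.34 + 1/12 = 0.14453; k_eq = 6.9188 N/mm
δ = F/k_eq = 129/6.9188 = 18.645 mm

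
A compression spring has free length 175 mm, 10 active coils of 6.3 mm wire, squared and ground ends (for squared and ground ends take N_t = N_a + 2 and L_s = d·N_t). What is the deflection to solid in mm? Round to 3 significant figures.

99.4 mm

N_t = 12; L_s = 6.3·12 = 75.6 mm
δ_solid = L₀ − L_s = 175 − 75.6 = 99.4 mm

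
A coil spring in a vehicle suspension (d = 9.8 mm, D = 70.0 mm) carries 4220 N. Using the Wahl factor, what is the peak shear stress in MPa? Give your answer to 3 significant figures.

966 MPa

Spring index C = D/d = 70.0/9.8 = 7.1429
K_W = (4C−1)/(4C−4) + 0.615/C = 27.571/24.571 + 0.0861 = 1.2082
τ₀ = 8FD/(πd³) = 8·4220·70.0/(π·9.8³) = 2.3632e+06/2956.8 = 799.23 MPa
τ_max = K·τ₀ = 1.2082 × 799.23 = 965.63 MPa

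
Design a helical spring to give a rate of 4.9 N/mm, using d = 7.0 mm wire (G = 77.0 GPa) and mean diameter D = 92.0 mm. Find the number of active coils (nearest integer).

6

N_a = Gd⁴/(8D³k) = (77.0×10³ × 7.0⁴)/(8 × 92.0³ × 4.9)
    = 1.84877e+08 / 3.05246e+07 = 6.057 → 6 coils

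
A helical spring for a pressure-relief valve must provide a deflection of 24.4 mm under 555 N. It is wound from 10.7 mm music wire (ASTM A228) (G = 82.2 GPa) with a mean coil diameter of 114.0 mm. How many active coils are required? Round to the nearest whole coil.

4

Required rate k = F/δ = 555/24.4 = 22.746 N/mm
N_a = Gd⁴/(8D³k) = (82.2×10³ × 10.7⁴)/(8 × 114.0³ × 22.746)
    = 1.07747e+09 / 2.69592e+08 = 3.997 → 4 coils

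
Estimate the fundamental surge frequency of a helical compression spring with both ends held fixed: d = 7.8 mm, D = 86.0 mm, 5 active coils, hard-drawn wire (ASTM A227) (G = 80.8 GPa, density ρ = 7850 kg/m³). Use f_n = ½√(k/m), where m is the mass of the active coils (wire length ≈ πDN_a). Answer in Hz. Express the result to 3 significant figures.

k = Gd⁴/(8D³N_a) = (80.8×10³)(7.8⁴)/(8·86.0³·5) = 11.755 N/mm = 11755 N/m
Wire length L = πDN_a = π·86.0·5 = 1350.9 mm
m = ρ·(πd²/4)·L = 7850 × 47.784×10⁻⁶ m² × 1.3509 m = 0.50672 kg
f_n = ½√(k/m) = 0.5·√(11755/0.50672) = 0.5·√(23199) = 76.156 Hz

76.2 Hz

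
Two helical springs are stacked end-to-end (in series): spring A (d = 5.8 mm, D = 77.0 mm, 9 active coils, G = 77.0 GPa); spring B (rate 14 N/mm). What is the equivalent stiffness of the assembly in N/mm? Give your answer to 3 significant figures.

2.23 N/mm

k_A = Gd⁴/(8D³N_a) = (77.0×10³)(5.8⁴)/(8·77.0³·9) = 2.6509 N/mm
Series: 1/k_eq = 1/2.6509 + 1/14 = 0.44865; k_eq = 2.2289 N/mm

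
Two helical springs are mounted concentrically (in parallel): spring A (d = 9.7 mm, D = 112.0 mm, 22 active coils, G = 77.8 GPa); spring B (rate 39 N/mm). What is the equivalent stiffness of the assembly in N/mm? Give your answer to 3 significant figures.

k_A = Gd⁴/(8D³N_a) = (77.8×10³)(9.7⁴)/(8·112.0³·22) = 2.7855 N/mm
Parallel: k_eq = 2.7855 + 39 = 41.785 N/mm

41.8 N/mm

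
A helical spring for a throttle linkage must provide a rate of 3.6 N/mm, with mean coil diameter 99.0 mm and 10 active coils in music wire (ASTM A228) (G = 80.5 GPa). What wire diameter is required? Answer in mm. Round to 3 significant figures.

7.68 mm

d = (8D³N_a·k / G)^(1/4) = (8·99.0³·10·3.6 / (80.5×10³))^0.25
  = (3471.4)^0.25 = 7.6758 mm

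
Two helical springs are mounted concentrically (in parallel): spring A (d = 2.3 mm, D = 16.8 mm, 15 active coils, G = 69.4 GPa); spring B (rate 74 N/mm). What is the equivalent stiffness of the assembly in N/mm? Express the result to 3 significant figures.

77.4 N/mm

k_A = Gd⁴/(8D³N_a) = (69.4×10³)(2.3⁴)/(8·16.8³·15) = 3.4132 N/mm
Parallel: k_eq = 3.4132 + 74 = 77.413 N/mm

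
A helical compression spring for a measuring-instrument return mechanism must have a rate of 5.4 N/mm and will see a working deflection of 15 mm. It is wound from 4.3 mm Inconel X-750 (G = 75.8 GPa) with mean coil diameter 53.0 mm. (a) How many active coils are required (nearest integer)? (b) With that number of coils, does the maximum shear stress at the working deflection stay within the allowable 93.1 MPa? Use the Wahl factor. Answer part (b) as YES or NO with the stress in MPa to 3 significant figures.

N_a = Gd⁴/(8D³k) = (75.8×10³)(4.3⁴)/(8·53.0³·5.4) = 4.029 → N_a = 4
Actual rate k = Gd⁴/(8D³·4) = 5.4396 N/mm
Working load F = kδ = 5.4396·15 = 81.594 N
C = 53.0/4.3 = 12.3256; K_W = (4C−1)/(4C−4)+0.615/C = 1.1161
τ_max = K_W·8FD/(πd³) = 1.1161·138.51 = 154.59 MPa
τ_max > 93.1 MPa → exceeds allowable

(a) 4 coils; (b) NO, τ_max = 155 MPa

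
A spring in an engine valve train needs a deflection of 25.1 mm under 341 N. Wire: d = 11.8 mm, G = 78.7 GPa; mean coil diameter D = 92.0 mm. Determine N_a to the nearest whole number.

Required rate k = F/δ = 341/25.1 = 13.586 N/mm
N_a = Gd⁴/(8D³k) = (78.7×10³ × 11.8⁴)/(8 × 92.0³ × 13.586)
    = 1.52582e+09 / 8.46319e+07 = 18.03 → 18 coils

18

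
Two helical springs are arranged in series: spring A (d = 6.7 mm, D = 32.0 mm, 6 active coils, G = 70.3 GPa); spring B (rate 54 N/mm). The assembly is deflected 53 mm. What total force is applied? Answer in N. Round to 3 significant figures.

1790 N

k_A = Gd⁴/(8D³N_a) = (70.3×10³)(6.7⁴)/(8·32.0³·6) = 90.067 N/mm
Series: 1/k_eq = 1/90.067 + 1/54 = 0.029621; k_eq = 33.759 N/mm
F = k_eq·δ = 33.759·53 = 1789.2 N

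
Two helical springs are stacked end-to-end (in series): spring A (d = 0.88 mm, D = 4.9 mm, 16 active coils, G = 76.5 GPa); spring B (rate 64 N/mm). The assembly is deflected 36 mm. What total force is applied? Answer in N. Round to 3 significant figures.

k_A = Gd⁴/(8D³N_a) = (76.5×10³)(0.88⁴)/(8·4.9³·16) = 3.0464 N/mm
Series: 1/k_eq = 1/3.0464 + 1/64 = 0.34388; k_eq = 2.908 N/mm
F = k_eq·δ = 2.908·36 = 104.69 N

105 N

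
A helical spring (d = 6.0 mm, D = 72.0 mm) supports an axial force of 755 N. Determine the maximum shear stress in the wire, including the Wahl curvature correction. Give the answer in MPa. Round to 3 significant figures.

Spring index C = D/d = 72.0/6.0 = 12.0000
K_W = (4C−1)/(4C−4) + 0.615/C = 47.000/44.000 + 0.0512 = 1.1194
τ₀ = 8FD/(πd³) = 8·755·72.0/(π·6.0³) = 434880/678.58 = 640.86 MPa
τ_max = K·τ₀ = 1.1194 × 640.86 = 717.4 MPa

717 MPa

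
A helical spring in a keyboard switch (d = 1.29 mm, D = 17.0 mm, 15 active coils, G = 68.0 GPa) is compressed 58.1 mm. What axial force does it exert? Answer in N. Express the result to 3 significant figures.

k = Gd⁴/(8D³N_a) = (68.0×10³)(1.29⁴)/(8·17.0³·15) = 0.3194 N/mm
F = k·δ = 0.3194 × 58.1 = 18.557 N

18.6 N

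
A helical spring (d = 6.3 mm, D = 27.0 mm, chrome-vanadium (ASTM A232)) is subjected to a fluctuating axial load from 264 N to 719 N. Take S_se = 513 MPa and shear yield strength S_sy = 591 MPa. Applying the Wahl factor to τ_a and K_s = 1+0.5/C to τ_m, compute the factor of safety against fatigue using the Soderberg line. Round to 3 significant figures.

2.37

C = D/d = 27.0/6.3 = 4.2857; K_W = (4C−1)/(4C−4)+0.615/C = 1.3718; K_s = 1+0.5/C = 1.1167
F_a = (F_max−F_min)/2 = 227.5 N; F_m = (F_max+F_min)/2 = 491.5 N
τ_a = K_W·8F_aD/(πd³) = 1.3718 × 62.555 = 85.811 MPa
τ_m = K_s·8F_mD/(πd³) = 1.1167 × 135.15 = 150.91 MPa
Soderberg: 1/n_f = τ_a/S_se + τ_m/S_sy = 85.811/513 + 150.91/591 = 0.16727 + 0.25535 = 0.42263
n_f = 1/0.42263 = 2.366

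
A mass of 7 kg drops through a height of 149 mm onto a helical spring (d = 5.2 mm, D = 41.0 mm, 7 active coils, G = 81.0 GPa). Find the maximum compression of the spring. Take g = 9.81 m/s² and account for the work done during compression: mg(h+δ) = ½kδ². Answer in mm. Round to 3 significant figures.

k = Gd⁴/(8D³N_a) = (81.0×10³)(5.2⁴)/(8·41.0³·7) = 15.345 N/mm
W = mg = 7 × 9.81 = 68.67 N
½kδ² − Wδ − Wh = 0 → δ = (W + √(W² + 2kWh))/k
δ = (68.67 + √(4715.6 + 314009))/15.345 = (68.67 + 564.56)/15.345 = 41.267 mm

41.3 mm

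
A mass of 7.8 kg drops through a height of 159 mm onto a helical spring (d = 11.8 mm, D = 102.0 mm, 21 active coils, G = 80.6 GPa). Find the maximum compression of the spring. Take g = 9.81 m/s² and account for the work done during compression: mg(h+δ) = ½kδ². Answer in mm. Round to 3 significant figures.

62.1 mm

k = Gd⁴/(8D³N_a) = (80.6×10³)(11.8⁴)/(8·102.0³·21) = 8.765 N/mm
W = mg = 7.8 × 9.81 = 76.518 N
½kδ² − Wδ − Wh = 0 → δ = (W + √(W² + 2kWh))/k
δ = (76.518 + √(5855 + 213277))/8.765 = (76.518 + 468.12)/8.765 = 62.137 mm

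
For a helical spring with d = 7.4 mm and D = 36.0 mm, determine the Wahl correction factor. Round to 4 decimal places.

C = D/d = 36.0/7.4 = 4.8649
K_W = (4C−1)/(4C−4) + 0.615/C = 18.459/15.459 + 0.1264 = 1.3205

1.3205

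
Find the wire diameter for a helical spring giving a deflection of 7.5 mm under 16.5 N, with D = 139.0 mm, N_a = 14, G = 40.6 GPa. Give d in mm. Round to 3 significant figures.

Required rate k = F/δ = 16.5/7.5 = 2.2 N/mm
d = (8D³N_a·k / G)^(1/4) = (8·139.0³·14·2.2 / (40.6×10³))^0.25
  = (16299)^0.25 = 11.2990 mm

11.3 mm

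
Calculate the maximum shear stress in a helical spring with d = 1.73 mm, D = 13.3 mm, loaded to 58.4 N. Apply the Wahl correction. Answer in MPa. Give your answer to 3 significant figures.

Spring index C = D/d = 13.3/1.73 = 7.6879
K_W = (4C−1)/(4C−4) + 0.615/C = 29.751/26.751 + 0.0800 = 1.1921
τ₀ = 8FD/(πd³) = 8·58.4·13.3/(π·1.73³) = 6213.76/16.266 = 382 MPa
τ_max = K·τ₀ = 1.1921 × 382 = 455.4 MPa

455 MPa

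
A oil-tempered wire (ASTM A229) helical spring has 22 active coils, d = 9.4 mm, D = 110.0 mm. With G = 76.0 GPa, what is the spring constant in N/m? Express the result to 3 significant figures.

k = Gd⁴/(8D³N_a) = (76.0×10³ × 9.4⁴) / (8 × 110.0³ × 22)
  = 5.93369e+08 / 2.34256e+08 = 2.533 N/mm = 2533 N/m

2530 N/m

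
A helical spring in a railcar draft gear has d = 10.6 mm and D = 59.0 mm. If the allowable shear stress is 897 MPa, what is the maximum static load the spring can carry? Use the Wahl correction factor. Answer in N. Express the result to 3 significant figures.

C = D/d = 59.0/10.6 = 5.5660
K_W = (4C−1)/(4C−4) + 0.615/C = 21.264/18.264 + 0.1105 = 1.2747
τ_max = K·8FD/(πd³) → F_max = τ_allow·πd³/(8DK)
F_max = 897·π·10.6³/(8·59.0·1.2747) = 3.3563e+06/601.68 = 5578.2 N

5580 N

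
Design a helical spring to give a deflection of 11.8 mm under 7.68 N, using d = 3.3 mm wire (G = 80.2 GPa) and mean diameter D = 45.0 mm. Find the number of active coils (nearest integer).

Required rate k = F/δ = 7.68/11.8 = 0.65085 N/mm
N_a = Gd⁴/(8D³k) = (80.2×10³ × 3.3⁴)/(8 × 45.0³ × 0.65085)
    = 9.51109e+06 / 474468 = 20.05 → 20 coils

20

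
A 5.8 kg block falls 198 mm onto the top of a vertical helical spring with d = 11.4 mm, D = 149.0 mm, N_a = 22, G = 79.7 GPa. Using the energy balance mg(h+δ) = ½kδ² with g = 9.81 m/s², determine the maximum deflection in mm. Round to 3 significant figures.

k = Gd⁴/(8D³N_a) = (79.7×10³)(11.4⁴)/(8·149.0³·22) = 2.3121 N/mm
W = mg = 5.8 × 9.81 = 56.898 N
½kδ² − Wδ − Wh = 0 → δ = (W + √(W² + 2kWh))/k
δ = (56.898 + √(3237.4 + 52095.3))/2.3121 = (56.898 + 235.23)/2.3121 = 126.35 mm

126 mm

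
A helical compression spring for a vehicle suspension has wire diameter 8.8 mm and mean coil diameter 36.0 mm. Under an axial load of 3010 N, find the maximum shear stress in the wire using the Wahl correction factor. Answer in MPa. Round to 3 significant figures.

564 MPa

Spring index C = D/d = 36.0/8.8 = 4.0909
K_W = (4C−1)/(4C−4) + 0.615/C = 15.364/12.364 + 0.1503 = 1.3930
τ₀ = 8FD/(πd³) = 8·3010·36.0/(π·8.8³) = 866880/2140.9 = 404.91 MPa
τ_max = K·τ₀ = 1.3930 × 404.91 = 564.04 MPa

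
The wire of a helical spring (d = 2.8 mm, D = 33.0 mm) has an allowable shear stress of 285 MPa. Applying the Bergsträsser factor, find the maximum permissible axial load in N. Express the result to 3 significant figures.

66.9 N

C = D/d = 33.0/2.8 = 11.7857
K_B = (4C+2)/(4C−3) = 49.143/44.143 = 1.1133
τ_max = K·8FD/(πd³) → F_max = τ_allow·πd³/(8DK)
F_max = 285·π·2.8³/(8·33.0·1.1133) = 19655/293.9 = 66.875 N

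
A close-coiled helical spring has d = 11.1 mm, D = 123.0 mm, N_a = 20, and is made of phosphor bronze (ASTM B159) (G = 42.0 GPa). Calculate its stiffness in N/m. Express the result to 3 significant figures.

k = Gd⁴/(8D³N_a) = (42.0×10³ × 11.1⁴) / (8 × 123.0³ × 20)
  = 6.3759e+08 / 2.97739e+08 = 2.1414 N/mm = 2141.4 N/m

2140 N/m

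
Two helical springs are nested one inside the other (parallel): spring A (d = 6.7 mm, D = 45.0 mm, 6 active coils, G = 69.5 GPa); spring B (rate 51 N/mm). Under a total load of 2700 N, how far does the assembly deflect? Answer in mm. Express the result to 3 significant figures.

k_A = Gd⁴/(8D³N_a) = (69.5×10³)(6.7⁴)/(8·45.0³·6) = 32.019 N/mm
Parallel: k_eq = 32.019 + 51 = 83.019 N/mm
δ = F/k_eq = 2700/83.019 = 32.523 mm

32.5 mm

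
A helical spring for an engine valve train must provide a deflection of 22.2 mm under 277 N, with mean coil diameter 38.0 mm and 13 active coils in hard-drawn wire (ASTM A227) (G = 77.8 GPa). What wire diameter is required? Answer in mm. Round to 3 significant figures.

5.50 mm

Required rate k = F/δ = 277/22.2 = 12.477 N/mm
d = (8D³N_a·k / G)^(1/4) = (8·38.0³·13·12.477 / (77.8×10³))^0.25
  = (915.23)^0.25 = 5.5003 mm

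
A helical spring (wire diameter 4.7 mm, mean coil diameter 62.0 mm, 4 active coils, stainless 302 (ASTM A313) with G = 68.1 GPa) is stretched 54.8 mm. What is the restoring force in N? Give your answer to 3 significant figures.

239 N

k = Gd⁴/(8D³N_a) = (68.1×10³)(4.7⁴)/(8·62.0³·4) = 4.3573 N/mm
F = k·δ = 4.3573 × 54.8 = 238.78 N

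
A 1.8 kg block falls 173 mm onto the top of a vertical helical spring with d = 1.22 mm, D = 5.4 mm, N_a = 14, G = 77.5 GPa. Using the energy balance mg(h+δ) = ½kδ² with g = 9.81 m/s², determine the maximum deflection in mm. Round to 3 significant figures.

26.9 mm

k = Gd⁴/(8D³N_a) = (77.5×10³)(1.22⁴)/(8·5.4³·14) = 9.7351 N/mm
W = mg = 1.8 × 9.81 = 17.658 N
½kδ² − Wδ − Wh = 0 → δ = (W + √(W² + 2kWh))/k
δ = (17.658 + √(311.8 + 59478.4))/9.7351 = (17.658 + 244.52)/9.7351 = 26.931 mm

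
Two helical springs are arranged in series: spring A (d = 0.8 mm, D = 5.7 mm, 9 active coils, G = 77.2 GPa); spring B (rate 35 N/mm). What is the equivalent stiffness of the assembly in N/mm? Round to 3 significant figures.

k_A = Gd⁴/(8D³N_a) = (77.2×10³)(0.8⁴)/(8·5.7³·9) = 2.3715 N/mm
Series: 1/k_eq = 1/2.3715 + 1/35 = 0.45025; k_eq = 2.221 N/mm

2.22 N/mm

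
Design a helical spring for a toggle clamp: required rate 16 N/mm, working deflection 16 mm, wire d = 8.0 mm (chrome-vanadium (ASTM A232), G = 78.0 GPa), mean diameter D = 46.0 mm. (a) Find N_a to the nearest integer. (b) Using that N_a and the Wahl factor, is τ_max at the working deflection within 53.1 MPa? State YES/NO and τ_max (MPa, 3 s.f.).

(a) 26 coils; (b) NO, τ_max = 73.1 MPa

N_a = Gd⁴/(8D³k) = (78.0×10³)(8.0⁴)/(8·46.0³·16) = 25.64 → N_a = 26
Actual rate k = Gd⁴/(8D³·26) = 15.78 N/mm
Working load F = kδ = 15.78·16 = 252.49 N
C = 46.0/8.0 = 5.7500; K_W = (4C−1)/(4C−4)+0.615/C = 1.2649
τ_max = K_W·8FD/(πd³) = 1.2649·57.765 = 73.064 MPa
τ_max > 53.1 MPa → exceeds allowable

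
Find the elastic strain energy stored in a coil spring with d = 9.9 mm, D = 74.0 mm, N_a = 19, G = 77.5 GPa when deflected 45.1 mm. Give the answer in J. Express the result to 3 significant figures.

k = Gd⁴/(8D³N_a) = (77.5×10³)(9.9⁴)/(8·74.0³·19) = 12.087 N/mm
U = ½kδ² = 0.5 × 12.087 × 45.1² = 12292 N·mm = 12.292 J

12.3 J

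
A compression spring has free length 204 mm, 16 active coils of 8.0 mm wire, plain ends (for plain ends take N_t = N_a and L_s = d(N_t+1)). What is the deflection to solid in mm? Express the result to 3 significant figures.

68.0 mm

N_t = 16; L_s = 8.0·17 = 136 mm
δ_solid = L₀ − L_s = 204 − 136 = 68 mm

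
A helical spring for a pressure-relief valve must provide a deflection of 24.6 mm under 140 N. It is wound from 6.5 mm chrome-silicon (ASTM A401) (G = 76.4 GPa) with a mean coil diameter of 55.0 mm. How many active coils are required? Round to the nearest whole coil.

Required rate k = F/δ = 140/24.6 = 5.6911 N/mm
N_a = Gd⁴/(8D³k) = (76.4×10³ × 6.5⁴)/(8 × 55.0³ × 5.6911)
    = 1.36379e+08 / 7.5748e+06 = 18 → 18 coils

18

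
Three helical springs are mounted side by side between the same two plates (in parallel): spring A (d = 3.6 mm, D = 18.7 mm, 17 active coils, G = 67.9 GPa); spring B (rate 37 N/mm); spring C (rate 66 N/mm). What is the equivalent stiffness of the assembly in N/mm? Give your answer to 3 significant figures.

116 N/mm

k_A = Gd⁴/(8D³N_a) = (67.9×10³)(3.6⁴)/(8·18.7³·17) = 12.824 N/mm
Parallel: k_eq = 12.824 + 37 + 66 = 115.82 N/mm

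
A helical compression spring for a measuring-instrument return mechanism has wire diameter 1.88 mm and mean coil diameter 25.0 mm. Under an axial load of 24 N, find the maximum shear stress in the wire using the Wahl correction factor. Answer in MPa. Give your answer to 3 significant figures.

Spring index C = D/d = 25.0/1.88 = 13.2979
K_W = (4C−1)/(4C−4) + 0.615/C = 52.191/49.191 + 0.0462 = 1.1072
τ₀ = 8FD/(πd³) = 8·24·25.0/(π·1.88³) = 4800/20.875 = 229.94 MPa
τ_max = K·τ₀ = 1.1072 × 229.94 = 254.6 MPa

255 MPa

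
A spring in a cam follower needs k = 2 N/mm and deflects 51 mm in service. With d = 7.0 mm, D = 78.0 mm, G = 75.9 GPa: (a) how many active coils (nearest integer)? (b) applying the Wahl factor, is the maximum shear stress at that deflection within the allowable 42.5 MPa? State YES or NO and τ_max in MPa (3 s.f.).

(a) 24 coils; (b) NO, τ_max = 66.7 MPa

N_a = Gd⁴/(8D³k) = (75.9×10³)(7.0⁴)/(8·78.0³·2) = 24 → N_a = 24
Actual rate k = Gd⁴/(8D³·24) = 2.0001 N/mm
Working load F = kδ = 2.0001·51 = 102 N
C = 78.0/7.0 = 11.1429; K_W = (4C−1)/(4C−4)+0.615/C = 1.1291
τ_max = K_W·8FD/(πd³) = 1.1291·59.069 = 66.697 MPa
τ_max > 42.5 MPa → exceeds allowable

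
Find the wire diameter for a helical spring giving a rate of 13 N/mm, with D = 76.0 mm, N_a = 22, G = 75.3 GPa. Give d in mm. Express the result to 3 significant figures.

d = (8D³N_a·k / G)^(1/4) = (8·76.0³·22·13 / (75.3×10³))^0.25
  = (13338)^0.25 = 10.7467 mm

10.7 mm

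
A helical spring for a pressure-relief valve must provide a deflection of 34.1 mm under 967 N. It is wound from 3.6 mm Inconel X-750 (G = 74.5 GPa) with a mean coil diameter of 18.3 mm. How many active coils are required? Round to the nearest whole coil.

9

Required rate k = F/δ = 967/34.1 = 28.358 N/mm
N_a = Gd⁴/(8D³k) = (74.5×10³ × 3.6⁴)/(8 × 18.3³ × 28.358)
    = 1.25131e+07 / 1.39032e+06 = 9 → 9 coils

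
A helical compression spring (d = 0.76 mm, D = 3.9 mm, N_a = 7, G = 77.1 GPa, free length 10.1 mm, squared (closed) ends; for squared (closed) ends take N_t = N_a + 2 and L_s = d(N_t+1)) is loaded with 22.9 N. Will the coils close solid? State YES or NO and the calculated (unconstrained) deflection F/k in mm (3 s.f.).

k = Gd⁴/(8D³N_a) = (77.1×10³)(0.76⁴)/(8·3.9³·7) = 7.7433 N/mm
N_t = 9; L_s = 0.76·10 = 7.6 mm; δ_solid = L₀ − L_s = 10.1 − 7.6 = 2.5 mm
δ = F/k = 22.9/7.7433 = 2.9574 mm
δ ≥ δ_solid → spring goes solid

YES, δ = 2.96 mm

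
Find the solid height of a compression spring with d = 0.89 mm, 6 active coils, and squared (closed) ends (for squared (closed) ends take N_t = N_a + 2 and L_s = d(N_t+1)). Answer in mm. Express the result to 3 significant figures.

squared (closed) ends: N_t = N_a + 2 = 6 + 2 = 8
L_s = d·(N_t+1) = 0.89 × 9 = 8.01 mm

8.01 mm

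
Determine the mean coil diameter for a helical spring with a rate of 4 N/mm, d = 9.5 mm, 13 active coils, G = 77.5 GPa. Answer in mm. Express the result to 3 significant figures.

115 mm

D = (Gd⁴/(8N_a·k))^(1/3) = (77.5×10³·9.5⁴/(8·13·4))^(1/3)
  = (1.51741e+06)^(1/3) = 114.9126 mm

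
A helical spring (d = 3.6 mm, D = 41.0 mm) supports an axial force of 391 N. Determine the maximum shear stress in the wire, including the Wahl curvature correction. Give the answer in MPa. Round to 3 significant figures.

985 MPa

Spring index C = D/d = 41.0/3.6 = 11.3889
K_W = (4C−1)/(4C−4) + 0.615/C = 44.556/41.556 + 0.0540 = 1.1262
τ₀ = 8FD/(πd³) = 8·391·41.0/(π·3.6³) = 128248/146.57 = 874.97 MPa
τ_max = K·τ₀ = 1.1262 × 874.97 = 985.38 MPa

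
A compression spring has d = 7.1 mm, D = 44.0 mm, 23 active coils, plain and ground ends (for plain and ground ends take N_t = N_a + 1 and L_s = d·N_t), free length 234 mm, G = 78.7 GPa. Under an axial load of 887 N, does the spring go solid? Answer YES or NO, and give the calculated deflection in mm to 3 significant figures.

YES, δ = 69.5 mm

k = Gd⁴/(8D³N_a) = (78.7×10³)(7.1⁴)/(8·44.0³·23) = 12.759 N/mm
N_t = 24; L_s = 7.1·24 = 170.4 mm; δ_solid = L₀ − L_s = 234 − 170.4 = 63.6 mm
δ = F/k = 887/12.759 = 69.517 mm
δ ≥ δ_solid → spring goes solid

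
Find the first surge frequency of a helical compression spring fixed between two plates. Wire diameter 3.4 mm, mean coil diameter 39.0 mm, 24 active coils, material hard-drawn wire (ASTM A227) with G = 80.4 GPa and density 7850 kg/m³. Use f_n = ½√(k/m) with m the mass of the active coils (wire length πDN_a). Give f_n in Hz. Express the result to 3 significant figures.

k = Gd⁴/(8D³N_a) = (80.4×10³)(3.4⁴)/(8·39.0³·24) = 0.94336 N/mm = 943.36 N/m
Wire length L = πDN_a = π·39.0·24 = 2940.5 mm
m = ρ·(πd²/4)·L = 7850 × 9.0792×10⁻⁶ m² × 2.9405 m = 0.20958 kg
f_n = ½√(k/m) = 0.5·√(943.36/0.20958) = 0.5·√(4501.3) = 33.546 Hz

33.5 Hz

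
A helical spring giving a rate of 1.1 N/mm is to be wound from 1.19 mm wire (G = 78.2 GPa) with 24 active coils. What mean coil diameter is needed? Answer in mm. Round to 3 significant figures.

9.06 mm

D = (Gd⁴/(8N_a·k))^(1/3) = (78.2×10³·1.19⁴/(8·24·1.1))^(1/3)
  = (742.507)^(1/3) = 9.0552 mm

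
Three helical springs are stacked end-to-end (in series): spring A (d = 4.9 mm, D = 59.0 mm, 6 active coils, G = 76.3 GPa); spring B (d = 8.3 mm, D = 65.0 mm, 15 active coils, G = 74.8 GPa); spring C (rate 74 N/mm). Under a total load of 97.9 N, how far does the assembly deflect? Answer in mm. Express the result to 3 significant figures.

32.4 mm

k_A = Gd⁴/(8D³N_a) = (76.3×10³)(4.9⁴)/(8·59.0³·6) = 4.4618 N/mm
k_B = Gd⁴/(8D³N_a) = (74.8×10³)(8.3⁴)/(8·65.0³·15) = 10.772 N/mm
Series: 1/k_eq = 1/4.4618 + 1/10.772 + 1/74 = 0.33047; k_eq = 3.026 N/mm
δ = F/k_eq = 97.9/3.026 = 32.353 mm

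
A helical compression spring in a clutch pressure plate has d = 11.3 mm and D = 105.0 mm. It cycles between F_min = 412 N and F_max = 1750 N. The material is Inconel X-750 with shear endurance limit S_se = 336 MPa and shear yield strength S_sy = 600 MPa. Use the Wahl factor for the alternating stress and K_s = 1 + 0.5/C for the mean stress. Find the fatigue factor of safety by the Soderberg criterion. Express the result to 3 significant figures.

1.28

C = D/d = 105.0/11.3 = 9.2920; K_W = (4C−1)/(4C−4)+0.615/C = 1.1566; K_s = 1+0.5/C = 1.0538
F_a = (F_max−F_min)/2 = 669 N; F_m = (F_max+F_min)/2 = 1081 N
τ_a = K_W·8F_aD/(πd³) = 1.1566 × 123.97 = 143.39 MPa
τ_m = K_s·8F_mD/(πd³) = 1.0538 × 200.32 = 211.1 MPa
Soderberg: 1/n_f = τ_a/S_se + τ_m/S_sy = 143.39/336 + 211.1/600 = 0.42675 + 0.35183 = 0.77858
n_f = 1/0.77858 = 1.284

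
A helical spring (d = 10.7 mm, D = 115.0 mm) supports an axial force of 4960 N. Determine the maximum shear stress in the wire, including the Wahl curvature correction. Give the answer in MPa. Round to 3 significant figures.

Spring index C = D/d = 115.0/10.7 = 10.7477
K_W = (4C−1)/(4C−4) + 0.615/C = 41.991/38.991 + 0.0572 = 1.1342
τ₀ = 8FD/(πd³) = 8·4960·115.0/(π·10.7³) = 4.5632e+06/3848.6 = 1185.7 MPa
τ_max = K·τ₀ = 1.1342 × 1185.7 = 1344.8 MPa

1340 MPa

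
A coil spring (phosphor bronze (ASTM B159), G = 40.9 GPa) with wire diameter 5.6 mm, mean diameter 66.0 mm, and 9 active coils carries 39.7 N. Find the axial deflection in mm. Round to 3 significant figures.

k = Gd⁴/(8D³N_a) = (40.9×10³)(5.6⁴)/(8·66.0³·9) = 1.9432 N/mm
δ = F/k = 39.7 / 1.9432 = 20.431 mm

20.4 mm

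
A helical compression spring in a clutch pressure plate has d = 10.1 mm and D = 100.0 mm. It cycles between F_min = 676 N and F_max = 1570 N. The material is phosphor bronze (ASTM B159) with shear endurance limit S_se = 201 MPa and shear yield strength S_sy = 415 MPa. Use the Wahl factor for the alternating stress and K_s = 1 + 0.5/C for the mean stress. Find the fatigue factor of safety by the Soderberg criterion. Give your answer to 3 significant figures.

0.750

C = D/d = 100.0/10.1 = 9.9010; K_W = (4C−1)/(4C−4)+0.615/C = 1.1464; K_s = 1+0.5/C = 1.0505
F_a = (F_max−F_min)/2 = 447 N; F_m = (F_max+F_min)/2 = 1123 N
τ_a = K_W·8F_aD/(πd³) = 1.1464 × 110.48 = 126.65 MPa
τ_m = K_s·8F_mD/(πd³) = 1.0505 × 277.56 = 291.58 MPa
Soderberg: 1/n_f = τ_a/S_se + τ_m/S_sy = 126.65/201 + 291.58/415 = 0.63011 + 0.70259 = 1.3327
n_f = 1/1.3327 = 0.7504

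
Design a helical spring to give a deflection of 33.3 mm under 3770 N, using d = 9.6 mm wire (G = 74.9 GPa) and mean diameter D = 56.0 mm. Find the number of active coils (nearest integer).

Required rate k = F/δ = 3770/33.3 = 113.21 N/mm
N_a = Gd⁴/(8D³k) = (74.9×10³ × 9.6⁴)/(8 × 56.0³ × 113.21)
    = 6.36161e+08 / 1.59056e+08 = 4 → 4 coils

4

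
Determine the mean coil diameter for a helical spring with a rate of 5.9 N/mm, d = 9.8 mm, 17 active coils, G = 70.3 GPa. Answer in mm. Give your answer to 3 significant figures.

D = (Gd⁴/(8N_a·k))^(1/3) = (70.3×10³·9.8⁴/(8·17·5.9))^(1/3)
  = (808107)^(1/3) = 93.1443 mm

93.1 mm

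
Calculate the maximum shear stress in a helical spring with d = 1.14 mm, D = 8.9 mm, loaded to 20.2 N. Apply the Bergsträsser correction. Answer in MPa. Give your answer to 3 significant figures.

364 MPa

Spring index C = D/d = 8.9/1.14 = 7.8070
K_B = (4C+2)/(4C−3) = 33.228/28.228 = 1.1771
τ₀ = 8FD/(πd³) = 8·20.2·8.9/(π·1.14³) = 1438.24/4.6544 = 309.01 MPa
τ_max = K·τ₀ = 1.1771 × 309.01 = 363.74 MPa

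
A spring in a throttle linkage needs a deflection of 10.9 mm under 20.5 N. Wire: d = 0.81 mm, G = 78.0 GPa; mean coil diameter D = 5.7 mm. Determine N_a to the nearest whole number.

Required rate k = F/δ = 20.5/10.9 = 1.8807 N/mm
N_a = Gd⁴/(8D³k) = (78.0×10³ × 0.81⁴)/(8 × 5.7³ × 1.8807)
    = 33576.4 / 2786.39 = 12.05 → 12 coils

12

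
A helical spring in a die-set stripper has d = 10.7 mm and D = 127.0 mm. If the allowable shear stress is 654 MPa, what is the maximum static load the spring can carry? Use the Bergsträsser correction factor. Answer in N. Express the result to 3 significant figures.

2230 N

C = D/d = 127.0/10.7 = 11.8692
K_B = (4C+2)/(4C−3) = 49.477/44.477 = 1.1124
τ_max = K·8FD/(πd³) → F_max = τ_allow·πd³/(8DK)
F_max = 654·π·10.7³/(8·127.0·1.1124) = 2.517e+06/1130.2 = 2227 N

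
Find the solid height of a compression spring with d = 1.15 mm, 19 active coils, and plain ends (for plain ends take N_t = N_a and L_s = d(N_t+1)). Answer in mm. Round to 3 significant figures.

23.0 mm

plain ends: N_t = N_a = 19
L_s = d·(N_t+1) = 1.15 × 20 = 23 mm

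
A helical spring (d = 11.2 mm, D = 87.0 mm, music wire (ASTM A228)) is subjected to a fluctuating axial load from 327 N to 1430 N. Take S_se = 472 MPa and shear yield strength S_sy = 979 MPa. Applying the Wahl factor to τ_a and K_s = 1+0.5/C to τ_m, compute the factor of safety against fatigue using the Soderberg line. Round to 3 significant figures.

C = D/d = 87.0/11.2 = 7.7679; K_W = (4C−1)/(4C−4)+0.615/C = 1.1900; K_s = 1+0.5/C = 1.0644
F_a = (F_max−F_min)/2 = 551.5 N; F_m = (F_max+F_min)/2 = 878.5 N
τ_a = K_W·8F_aD/(πd³) = 1.1900 × 86.966 = 103.49 MPa
τ_m = K_s·8F_mD/(πd³) = 1.0644 × 138.53 = 147.45 MPa
Soderberg: 1/n_f = τ_a/S_se + τ_m/S_sy = 103.49/472 + 147.45/979 = 0.21926 + 0.15061 = 0.36987
n_f = 1/0.36987 = 2.704

2.70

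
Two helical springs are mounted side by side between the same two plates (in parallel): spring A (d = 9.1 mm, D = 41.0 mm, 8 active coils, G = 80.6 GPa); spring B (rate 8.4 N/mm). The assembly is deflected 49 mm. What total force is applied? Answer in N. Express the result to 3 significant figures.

6550 N

k_A = Gd⁴/(8D³N_a) = (80.6×10³)(9.1⁴)/(8·41.0³·8) = 125.31 N/mm
Parallel: k_eq = 125.31 + 8.4 = 133.71 N/mm
F = k_eq·δ = 133.71·49 = 6551.6 N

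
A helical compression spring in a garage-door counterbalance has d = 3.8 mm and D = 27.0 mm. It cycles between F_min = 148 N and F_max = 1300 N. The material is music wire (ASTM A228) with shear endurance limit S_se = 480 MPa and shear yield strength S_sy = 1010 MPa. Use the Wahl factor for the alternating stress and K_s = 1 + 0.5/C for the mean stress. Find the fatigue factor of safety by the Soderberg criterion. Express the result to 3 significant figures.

0.360

C = D/d = 27.0/3.8 = 7.1053; K_W = (4C−1)/(4C−4)+0.615/C = 1.2094; K_s = 1+0.5/C = 1.0704
F_a = (F_max−F_min)/2 = 576 N; F_m = (F_max+F_min)/2 = 724 N
τ_a = K_W·8F_aD/(πd³) = 1.2094 × 721.73 = 872.86 MPa
τ_m = K_s·8F_mD/(πd³) = 1.0704 × 907.18 = 971.01 MPa
Soderberg: 1/n_f = τ_a/S_se + τ_m/S_sy = 872.86/480 + 971.01/1010 = 1.81846 + 0.96140 = 2.7799
n_f = 1/2.7799 = 0.3597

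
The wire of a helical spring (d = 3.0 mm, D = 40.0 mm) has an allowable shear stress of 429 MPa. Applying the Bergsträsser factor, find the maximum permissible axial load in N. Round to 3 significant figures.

C = D/d = 40.0/3.0 = 13.3333
K_B = (4C+2)/(4C−3) = 55.333/50.333 = 1.0993
τ_max = K·8FD/(πd³) → F_max = τ_allow·πd³/(8DK)
F_max = 429·π·3.0³/(8·40.0·1.0993) = 36389/351.79 = 103.44 N

103 N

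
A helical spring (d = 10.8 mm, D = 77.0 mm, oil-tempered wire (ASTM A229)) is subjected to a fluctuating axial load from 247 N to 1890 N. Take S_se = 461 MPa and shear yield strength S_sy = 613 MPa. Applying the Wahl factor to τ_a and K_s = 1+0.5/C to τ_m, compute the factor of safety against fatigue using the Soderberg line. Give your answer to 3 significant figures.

1.60

C = D/d = 77.0/10.8 = 7.1296; K_W = (4C−1)/(4C−4)+0.615/C = 1.2086; K_s = 1+0.5/C = 1.0701
F_a = (F_max−F_min)/2 = 821.5 N; F_m = (F_max+F_min)/2 = 1068.5 N
τ_a = K_W·8F_aD/(πd³) = 1.2086 × 127.87 = 154.55 MPa
τ_m = K_s·8F_mD/(πd³) = 1.0701 × 166.32 = 177.98 MPa
Soderberg: 1/n_f = τ_a/S_se + τ_m/S_sy = 154.55/461 + 177.98/613 = 0.33524 + 0.29034 = 0.62558
n_f = 1/0.62558 = 1.599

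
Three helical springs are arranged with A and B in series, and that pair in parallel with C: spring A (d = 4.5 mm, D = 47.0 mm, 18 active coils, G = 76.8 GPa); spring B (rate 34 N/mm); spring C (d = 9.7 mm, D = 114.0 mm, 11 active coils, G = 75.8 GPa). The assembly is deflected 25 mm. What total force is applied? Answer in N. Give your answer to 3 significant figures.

k_A = Gd⁴/(8D³N_a) = (76.8×10³)(4.5⁴)/(8·47.0³·18) = 2.1065 N/mm
k_C = Gd⁴/(8D³N_a) = (75.8×10³)(9.7⁴)/(8·114.0³·11) = 5.1471 N/mm
Springs A,B series: k_AB = 1/(1/2.1065+1/34) = 1.9836 N/mm; parallel with C: k_eq = 1.9836+5.1471 = 7.1306 N/mm
F = k_eq·δ = 7.1306·25 = 178.27 N

178 N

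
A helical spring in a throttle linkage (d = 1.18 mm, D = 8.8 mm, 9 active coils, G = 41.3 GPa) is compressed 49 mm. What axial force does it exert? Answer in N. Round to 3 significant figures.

k = Gd⁴/(8D³N_a) = (41.3×10³)(1.18⁴)/(8·8.8³·9) = 1.6319 N/mm
F = k·δ = 1.6319 × 49 = 79.964 N

80.0 N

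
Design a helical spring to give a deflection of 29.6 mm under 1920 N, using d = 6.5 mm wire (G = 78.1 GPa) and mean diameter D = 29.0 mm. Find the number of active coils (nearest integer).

11

Required rate k = F/δ = 1920/29.6 = 64.865 N/mm
N_a = Gd⁴/(8D³k) = (78.1×10³ × 6.5⁴)/(8 × 29.0³ × 64.865)
    = 1.39413e+08 / 1.26559e+07 = 11.02 → 11 coils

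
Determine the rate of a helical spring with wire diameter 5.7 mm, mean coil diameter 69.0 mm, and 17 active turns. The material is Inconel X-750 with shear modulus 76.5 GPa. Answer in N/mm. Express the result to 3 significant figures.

1.81 N/mm

k = Gd⁴/(8D³N_a) = (76.5×10³ × 5.7⁴) / (8 × 69.0³ × 17)
  = 8.07534e+07 / 4.46772e+07 = 1.8075 N/mm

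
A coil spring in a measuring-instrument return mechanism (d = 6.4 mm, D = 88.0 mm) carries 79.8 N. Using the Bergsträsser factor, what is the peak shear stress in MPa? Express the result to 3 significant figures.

Spring index C = D/d = 88.0/6.4 = 13.7500
K_B = (4C+2)/(4C−3) = 57.000/52.000 = 1.0962
τ₀ = 8FD/(πd³) = 8·79.8·88.0/(π·6.4³) = 56179.2/823.55 = 68.216 MPa
τ_max = K·τ₀ = 1.0962 × 68.216 = 74.775 MPa

74.8 MPa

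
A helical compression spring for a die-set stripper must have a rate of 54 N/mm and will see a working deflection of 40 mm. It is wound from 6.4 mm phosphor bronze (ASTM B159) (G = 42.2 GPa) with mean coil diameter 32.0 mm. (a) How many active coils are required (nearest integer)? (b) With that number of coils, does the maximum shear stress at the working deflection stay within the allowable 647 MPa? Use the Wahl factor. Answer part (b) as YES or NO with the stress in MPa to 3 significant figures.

(a) 5 coils; (b) NO, τ_max = 880 MPa

N_a = Gd⁴/(8D³k) = (42.2×10³)(6.4⁴)/(8·32.0³·54) = 5.001 → N_a = 5
Actual rate k = Gd⁴/(8D³·5) = 54.016 N/mm
Working load F = kδ = 54.016·40 = 2160.6 N
C = 32.0/6.4 = 5.0000; K_W = (4C−1)/(4C−4)+0.615/C = 1.3105
τ_max = K_W·8FD/(πd³) = 1.3105·671.63 = 880.18 MPa
τ_max > 647 MPa → exceeds allowable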